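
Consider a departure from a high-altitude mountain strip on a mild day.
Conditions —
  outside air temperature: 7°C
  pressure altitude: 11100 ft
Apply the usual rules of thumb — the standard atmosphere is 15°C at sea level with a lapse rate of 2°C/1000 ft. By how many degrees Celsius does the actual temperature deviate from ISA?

ISA+14.2°C

ISA temperature at 11100 ft = 15 − 2 × (11100/1000) = -7.2°C.
Deviation = OAT − ISA = 7 − (-7.2) = +14.2°C.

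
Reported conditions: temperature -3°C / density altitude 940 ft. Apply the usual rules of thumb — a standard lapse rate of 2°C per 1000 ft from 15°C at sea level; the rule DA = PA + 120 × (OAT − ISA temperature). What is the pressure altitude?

DA = PA + 120 × (OAT − (15 − 2·PA/1000)) = PA + 120·OAT − 1800 + 0.24·PA = 1.24·PA + 120·OAT − 1800.
So 1.24·PA = 940 − 120 × (-3) + 1800 = 3100.
PA = 3100 / 1.24 = 2500 ft.

2500 ft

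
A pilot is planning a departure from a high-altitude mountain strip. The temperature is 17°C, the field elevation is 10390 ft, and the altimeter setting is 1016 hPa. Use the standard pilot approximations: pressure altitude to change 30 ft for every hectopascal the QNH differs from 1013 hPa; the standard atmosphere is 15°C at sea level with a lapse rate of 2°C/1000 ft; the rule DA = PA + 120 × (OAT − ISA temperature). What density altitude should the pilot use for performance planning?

13012 ft

Pressure altitude = 10390 + (1013 − 1016) × 30 = 10390 + (-90) = 10300 ft.
ISA temperature at 10300 ft = 15 − 2 × (10300/1000) = -5.6°C.
ISA deviation = 17 − (-5.6) = +22.6°C.
Density altitude = 10300 + 120 × (22.6) = 13012 ft.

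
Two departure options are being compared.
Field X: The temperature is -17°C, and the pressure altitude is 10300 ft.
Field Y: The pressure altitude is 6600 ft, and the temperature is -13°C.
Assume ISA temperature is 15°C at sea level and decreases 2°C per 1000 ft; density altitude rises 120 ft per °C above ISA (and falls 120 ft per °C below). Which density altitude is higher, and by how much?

Field X: ISA temp = -5.6°C, deviation -11.4°C, DA = 10300 + 120 × (-11.4) = 8932 ft.
Field Y: ISA temp = 1.8°C, deviation -14.8°C, DA = 6600 + 120 × (-14.8) = 4824 ft.
Field X is higher by 8932 − 4824 = 4108 ft.

Field X by 4108 ft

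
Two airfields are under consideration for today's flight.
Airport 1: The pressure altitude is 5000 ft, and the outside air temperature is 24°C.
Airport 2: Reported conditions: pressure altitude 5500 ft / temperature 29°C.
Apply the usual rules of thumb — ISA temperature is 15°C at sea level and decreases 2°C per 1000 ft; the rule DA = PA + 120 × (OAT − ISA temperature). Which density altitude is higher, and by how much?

Airport 1: ISA temp = 5°C, deviation +19°C, DA = 5000 + 120 × 19 = 7280 ft.
Airport 2: ISA temp = 4°C, deviation +25°C, DA = 5500 + 120 × 25 = 8500 ft.
Airport 2 is higher by 8500 − 7280 = 1220 ft.

Airport 2 by 1220 ft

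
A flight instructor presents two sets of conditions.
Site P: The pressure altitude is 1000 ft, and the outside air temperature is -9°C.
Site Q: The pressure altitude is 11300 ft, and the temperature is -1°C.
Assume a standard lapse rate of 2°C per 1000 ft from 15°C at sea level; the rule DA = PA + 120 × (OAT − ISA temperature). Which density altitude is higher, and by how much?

Site P: ISA temp = 13°C, deviation -22°C, DA = 1000 + 120 × (-22) = -1640 ft.
Site Q: ISA temp = -7.6°C, deviation +6.6°C, DA = 11300 + 120 × 6.6 = 12092 ft.
Site Q is higher by 12092 − (-1640) = 13732 ft.

Site Q by 13732 ft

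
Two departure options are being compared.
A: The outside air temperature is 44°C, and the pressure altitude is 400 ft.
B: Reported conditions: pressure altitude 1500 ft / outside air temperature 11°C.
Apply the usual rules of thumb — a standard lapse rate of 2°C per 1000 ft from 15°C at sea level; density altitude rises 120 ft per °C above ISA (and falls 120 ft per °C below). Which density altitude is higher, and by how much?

A by 2596 ft

A: ISA temp = 14.2°C, deviation +29.8°C, DA = 400 + 120 × 29.8 = 3976 ft.
B: ISA temp = 12°C, deviation -1°C, DA = 1500 + 120 × (-1) = 1380 ft.
A is higher by 3976 − 1380 = 2596 ft.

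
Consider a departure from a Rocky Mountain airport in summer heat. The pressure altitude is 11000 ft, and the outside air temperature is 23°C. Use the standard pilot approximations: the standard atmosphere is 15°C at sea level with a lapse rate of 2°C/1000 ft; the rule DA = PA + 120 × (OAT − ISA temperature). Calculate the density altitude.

ISA temperature at 11000 ft = 15 − 2 × (11000/1000) = -7°C.
ISA deviation = 23 − (-7) = +30°C.
Density altitude = 11000 + 120 × (30) = 11000 + (+3600) = 14600 ft.

14600 ft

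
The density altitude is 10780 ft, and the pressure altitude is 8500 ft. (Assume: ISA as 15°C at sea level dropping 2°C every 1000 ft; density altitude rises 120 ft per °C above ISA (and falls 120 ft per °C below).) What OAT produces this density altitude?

Density altitude − pressure altitude = 10780 − 8500 = +2280 ft.
At 120 ft/°C that is an ISA deviation of 2280/120 = +19°C.
ISA temperature at 8500 ft = 15 − 2 × (8500/1000) = -2°C.
OAT = ISA + deviation = -2 + (+19) = 17°C.

17°C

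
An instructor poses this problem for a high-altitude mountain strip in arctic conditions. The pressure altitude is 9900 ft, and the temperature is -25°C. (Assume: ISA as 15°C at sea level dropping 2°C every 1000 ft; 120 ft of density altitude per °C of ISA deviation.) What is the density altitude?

7476 ft

ISA temperature at 9900 ft = 15 − 2 × (9900/1000) = -4.8°C.
ISA deviation = -25 − (-4.8) = -20.2°C.
Density altitude = 9900 + 120 × (-20.2) = 9900 + (-2424) = 7476 ft.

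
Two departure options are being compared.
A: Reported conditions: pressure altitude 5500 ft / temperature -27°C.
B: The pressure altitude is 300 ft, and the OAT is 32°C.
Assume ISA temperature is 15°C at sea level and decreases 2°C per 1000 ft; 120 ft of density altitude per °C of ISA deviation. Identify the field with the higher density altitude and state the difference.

B by 632 ft

A: ISA temp = 4°C, deviation -31°C, DA = 5500 + 120 × (-31) = 1780 ft.
B: ISA temp = 14.4°C, deviation +17.6°C, DA = 300 + 120 × 17.6 = 2412 ft.
B is higher by 2412 − 1780 = 632 ft.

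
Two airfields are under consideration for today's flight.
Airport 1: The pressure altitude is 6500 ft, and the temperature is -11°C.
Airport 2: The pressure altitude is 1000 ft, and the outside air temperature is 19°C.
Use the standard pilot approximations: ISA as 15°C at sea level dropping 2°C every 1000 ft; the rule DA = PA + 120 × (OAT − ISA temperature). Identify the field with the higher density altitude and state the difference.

Airport 1 by 3220 ft

Airport 1: ISA temp = 2°C, deviation -13°C, DA = 6500 + 120 × (-13) = 4940 ft.
Airport 2: ISA temp = 13°C, deviation +6°C, DA = 1000 + 120 × 6 = 1720 ft.
Airport 1 is higher by 4940 − 1720 = 3220 ft.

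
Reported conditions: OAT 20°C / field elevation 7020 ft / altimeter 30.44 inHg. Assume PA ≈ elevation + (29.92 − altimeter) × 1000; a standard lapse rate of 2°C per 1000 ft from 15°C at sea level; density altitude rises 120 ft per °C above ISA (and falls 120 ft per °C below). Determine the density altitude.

8660 ft

Pressure altitude = 7020 + (29.92 − 30.44) × 1000 = 7020 + (-520) = 6500 ft.
ISA temperature at 6500 ft = 15 − 2 × (6500/1000) = 2°C.
ISA deviation = 20 − 2 = +18°C.
Density altitude = 6500 + 120 × (18) = 8660 ft.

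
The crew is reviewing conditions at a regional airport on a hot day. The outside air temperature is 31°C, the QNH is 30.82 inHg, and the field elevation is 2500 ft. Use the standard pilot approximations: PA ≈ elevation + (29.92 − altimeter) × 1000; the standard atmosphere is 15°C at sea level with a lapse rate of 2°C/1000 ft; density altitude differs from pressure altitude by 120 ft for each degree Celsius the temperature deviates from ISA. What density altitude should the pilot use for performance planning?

3904 ft

Pressure altitude = 2500 + (29.92 − 30.82) × 1000 = 2500 + (-900) = 1600 ft.
ISA temperature at 1600 ft = 15 − 2 × (1600/1000) = 11.8°C.
ISA deviation = 31 − 11.8 = +19.2°C.
Density altitude = 1600 + 120 × (19.2) = 3904 ft.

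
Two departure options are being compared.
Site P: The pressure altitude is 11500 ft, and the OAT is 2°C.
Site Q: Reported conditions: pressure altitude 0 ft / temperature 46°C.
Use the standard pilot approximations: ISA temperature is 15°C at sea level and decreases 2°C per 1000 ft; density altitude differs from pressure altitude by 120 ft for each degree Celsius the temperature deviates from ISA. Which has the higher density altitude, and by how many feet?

Site P by 8980 ft

Site P: ISA temp = -8°C, deviation +10°C, DA = 11500 + 120 × 10 = 12700 ft.
Site Q: ISA temp = 15°C, deviation +31°C, DA = 0 + 120 × 31 = 3720 ft.
Site P is higher by 12700 − 3720 = 8980 ft.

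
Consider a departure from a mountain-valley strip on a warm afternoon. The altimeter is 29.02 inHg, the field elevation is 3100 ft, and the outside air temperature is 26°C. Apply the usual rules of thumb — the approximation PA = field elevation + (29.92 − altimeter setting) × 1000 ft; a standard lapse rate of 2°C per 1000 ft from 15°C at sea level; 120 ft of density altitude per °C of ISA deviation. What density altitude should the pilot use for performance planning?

6280 ft

Pressure altitude = 3100 + (29.92 − 29.02) × 1000 = 3100 + (+900) = 4000 ft.
ISA temperature at 4000 ft = 15 − 2 × (4000/1000) = 7°C.
ISA deviation = 26 − 7 = +19°C.
Density altitude = 4000 + 120 × (19) = 6280 ft.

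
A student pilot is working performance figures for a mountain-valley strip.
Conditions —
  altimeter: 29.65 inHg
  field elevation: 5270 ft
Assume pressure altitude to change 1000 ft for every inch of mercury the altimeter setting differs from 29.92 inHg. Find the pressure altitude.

5540 ft

Pressure correction = (29.92 − 29.65) × 1000 = +270 ft.
Pressure altitude = 5270 + (+270) = 5540 ft.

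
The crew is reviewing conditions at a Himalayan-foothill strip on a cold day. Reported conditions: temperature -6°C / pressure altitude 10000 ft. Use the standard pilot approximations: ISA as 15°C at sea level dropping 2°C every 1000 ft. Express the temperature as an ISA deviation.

ISA-1°C

ISA temperature at 10000 ft = 15 − 2 × (10000/1000) = -5°C.
Deviation = OAT − ISA = -6 − (-5) = -1°C.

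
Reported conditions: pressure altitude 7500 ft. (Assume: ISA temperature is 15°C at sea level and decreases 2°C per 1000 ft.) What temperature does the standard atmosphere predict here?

0°C

ISA temperature = 15 − 2 × (7500/1000) = 15 − 15 = 0°C.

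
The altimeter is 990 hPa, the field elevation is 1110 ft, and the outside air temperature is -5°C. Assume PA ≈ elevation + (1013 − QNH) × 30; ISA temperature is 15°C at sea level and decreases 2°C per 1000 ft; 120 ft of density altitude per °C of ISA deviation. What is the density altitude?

-168 ft

Pressure altitude = 1110 + (1013 − 990) × 30 = 1110 + (+690) = 1800 ft.
ISA temperature at 1800 ft = 15 − 2 × (1800/1000) = 11.4°C.
ISA deviation = -5 − 11.4 = -16.4°C.
Density altitude = 1800 + 120 × (-16.4) = -168 ft.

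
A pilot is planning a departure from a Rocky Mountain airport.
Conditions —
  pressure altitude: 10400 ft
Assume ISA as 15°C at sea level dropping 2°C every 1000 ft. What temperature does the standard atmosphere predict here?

ISA temperature = 15 − 2 × (10400/1000) = 15 − 20.8 = -5.8°C.

-5.8°C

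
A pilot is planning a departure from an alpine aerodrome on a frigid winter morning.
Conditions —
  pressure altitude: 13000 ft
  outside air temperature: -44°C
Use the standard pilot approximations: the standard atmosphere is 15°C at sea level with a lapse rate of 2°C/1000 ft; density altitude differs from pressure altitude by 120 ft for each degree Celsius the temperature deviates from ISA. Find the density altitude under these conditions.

9040 ft

ISA temperature at 13000 ft = 15 − 2 × (13000/1000) = -11°C.
ISA deviation = -44 − (-11) = -33°C.
Density altitude = 13000 + 120 × (-33) = 13000 + (-3960) = 9040 ft.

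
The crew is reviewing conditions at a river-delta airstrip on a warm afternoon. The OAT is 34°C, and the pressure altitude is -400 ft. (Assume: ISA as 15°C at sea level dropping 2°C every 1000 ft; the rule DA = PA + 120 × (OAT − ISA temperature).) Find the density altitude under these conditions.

1784 ft

ISA temperature at -400 ft = 15 − 2 × (-400/1000) = 15.8°C.
ISA deviation = 34 − 15.8 = +18.2°C.
Density altitude = -400 + 120 × (18.2) = -400 + (+2184) = 1784 ft.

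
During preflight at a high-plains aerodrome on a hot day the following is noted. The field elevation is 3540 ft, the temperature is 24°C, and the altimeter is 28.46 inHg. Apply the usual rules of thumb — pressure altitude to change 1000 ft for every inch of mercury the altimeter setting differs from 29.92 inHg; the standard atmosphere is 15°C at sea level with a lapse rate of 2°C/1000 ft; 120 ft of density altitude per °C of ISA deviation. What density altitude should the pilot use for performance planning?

7280 ft

Pressure altitude = 3540 + (29.92 − 28.46) × 1000 = 3540 + (+1460) = 5000 ft.
ISA temperature at 5000 ft = 15 − 2 × (5000/1000) = 5°C.
ISA deviation = 24 − 5 = +19°C.
Density altitude = 5000 + 120 × (19) = 7280 ft.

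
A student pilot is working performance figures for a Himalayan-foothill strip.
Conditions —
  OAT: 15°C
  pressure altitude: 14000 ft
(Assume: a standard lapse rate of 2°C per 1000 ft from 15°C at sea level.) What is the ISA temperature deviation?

ISA+28°C

ISA temperature at 14000 ft = 15 − 2 × (14000/1000) = -13°C.
Deviation = OAT − ISA = 15 − (-13) = +28°C.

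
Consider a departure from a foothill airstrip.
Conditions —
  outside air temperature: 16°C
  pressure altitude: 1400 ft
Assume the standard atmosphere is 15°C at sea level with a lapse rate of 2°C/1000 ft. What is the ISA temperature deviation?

ISA temperature at 1400 ft = 15 − 2 × (1400/1000) = 12.2°C.
Deviation = OAT − ISA = 16 − 12.2 = +3.8°C.

ISA+3.8°C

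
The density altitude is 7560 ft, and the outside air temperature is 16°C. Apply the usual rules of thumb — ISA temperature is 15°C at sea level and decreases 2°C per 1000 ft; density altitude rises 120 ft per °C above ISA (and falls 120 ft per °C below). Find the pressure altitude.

6000 ft

DA = PA + 120 × (OAT − (15 − 2·PA/1000)) = PA + 120·OAT − 1800 + 0.24·PA = 1.24·PA + 120·OAT − 1800.
So 1.24·PA = 7560 − 120 × 16 + 1800 = 7440.
PA = 7440 / 1.24 = 6000 ft.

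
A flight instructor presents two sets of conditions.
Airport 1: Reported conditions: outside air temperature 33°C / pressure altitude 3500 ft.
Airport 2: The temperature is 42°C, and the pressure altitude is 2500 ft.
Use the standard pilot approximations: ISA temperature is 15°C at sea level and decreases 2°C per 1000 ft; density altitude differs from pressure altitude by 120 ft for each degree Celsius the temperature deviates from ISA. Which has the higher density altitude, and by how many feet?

Airport 1: ISA temp = 8°C, deviation +25°C, DA = 3500 + 120 × 25 = 6500 ft.
Airport 2: ISA temp = 10°C, deviation +32°C, DA = 2500 + 120 × 32 = 6340 ft.
Airport 1 is higher by 6500 − 6340 = 160 ft.

Airport 1 by 160 ft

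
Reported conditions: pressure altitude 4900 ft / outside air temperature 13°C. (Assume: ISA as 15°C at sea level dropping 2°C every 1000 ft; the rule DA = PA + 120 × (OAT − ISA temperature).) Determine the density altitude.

5836 ft

ISA temperature at 4900 ft = 15 − 2 × (4900/1000) = 5.2°C.
ISA deviation = 13 − 5.2 = +7.8°C.
Density altitude = 4900 + 120 × (7.8) = 4900 + (+936) = 5836 ft.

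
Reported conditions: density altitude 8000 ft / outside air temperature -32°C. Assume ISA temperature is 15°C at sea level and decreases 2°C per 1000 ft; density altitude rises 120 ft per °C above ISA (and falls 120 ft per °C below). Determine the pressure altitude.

11000 ft

DA = PA + 120 × (OAT − (15 − 2·PA/1000)) = PA + 120·OAT − 1800 + 0.24·PA = 1.24·PA + 120·OAT − 1800.
So 1.24·PA = 8000 − 120 × (-32) + 1800 = 13640.
PA = 13640 / 1.24 = 11000 ft.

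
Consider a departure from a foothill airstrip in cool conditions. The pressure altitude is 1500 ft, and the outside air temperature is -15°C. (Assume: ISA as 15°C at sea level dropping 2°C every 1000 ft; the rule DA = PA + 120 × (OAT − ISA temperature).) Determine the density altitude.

ISA temperature at 1500 ft = 15 − 2 × (1500/1000) = 12°C.
ISA deviation = -15 − 12 = -27°C.
Density altitude = 1500 + 120 × (-27) = 1500 + (-3240) = -1740 ft.

-1740 ft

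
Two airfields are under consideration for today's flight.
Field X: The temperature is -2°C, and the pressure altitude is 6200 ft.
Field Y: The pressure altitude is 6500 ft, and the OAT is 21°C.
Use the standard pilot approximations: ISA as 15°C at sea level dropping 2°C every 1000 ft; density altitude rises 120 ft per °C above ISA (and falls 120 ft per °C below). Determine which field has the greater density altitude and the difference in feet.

Field Y by 3132 ft

Field X: ISA temp = 2.6°C, deviation -4.6°C, DA = 6200 + 120 × (-4.6) = 5648 ft.
Field Y: ISA temp = 2°C, deviation +19°C, DA = 6500 + 120 × 19 = 8780 ft.
Field Y is higher by 8780 − 5648 = 3132 ft.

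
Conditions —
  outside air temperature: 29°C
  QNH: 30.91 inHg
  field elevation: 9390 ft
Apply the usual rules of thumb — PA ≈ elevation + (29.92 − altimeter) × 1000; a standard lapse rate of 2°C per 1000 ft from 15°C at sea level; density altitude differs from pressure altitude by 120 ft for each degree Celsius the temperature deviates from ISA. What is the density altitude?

Pressure altitude = 9390 + (29.92 − 30.91) × 1000 = 9390 + (-990) = 8400 ft.
ISA temperature at 8400 ft = 15 − 2 × (8400/1000) = -1.8°C.
ISA deviation = 29 − (-1.8) = +30.8°C.
Density altitude = 8400 + 120 × (30.8) = 12096 ft.

12096 ft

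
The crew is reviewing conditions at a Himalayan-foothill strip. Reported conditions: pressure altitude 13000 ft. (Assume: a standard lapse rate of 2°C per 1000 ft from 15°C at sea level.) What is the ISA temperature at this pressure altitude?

-11°C

ISA temperature = 15 − 2 × (13000/1000) = 15 − 26 = -11°C.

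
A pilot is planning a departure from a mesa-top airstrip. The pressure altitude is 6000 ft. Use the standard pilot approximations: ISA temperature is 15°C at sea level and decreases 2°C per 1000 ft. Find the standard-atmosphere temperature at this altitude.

3°C

ISA temperature = 15 − 2 × (6000/1000) = 15 − 12 = 3°C.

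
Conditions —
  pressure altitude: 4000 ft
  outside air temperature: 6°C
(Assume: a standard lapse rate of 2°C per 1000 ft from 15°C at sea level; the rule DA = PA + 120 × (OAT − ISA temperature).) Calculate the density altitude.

3880 ft

ISA temperature at 4000 ft = 15 − 2 × (4000/1000) = 7°C.
ISA deviation = 6 − 7 = -1°C.
Density altitude = 4000 + 120 × (-1) = 4000 + (-120) = 3880 ft.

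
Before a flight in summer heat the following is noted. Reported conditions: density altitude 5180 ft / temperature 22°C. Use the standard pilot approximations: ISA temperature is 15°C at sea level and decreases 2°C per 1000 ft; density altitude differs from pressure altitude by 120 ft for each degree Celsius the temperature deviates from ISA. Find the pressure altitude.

3500 ft

DA = PA + 120 × (OAT − (15 − 2·PA/1000)) = PA + 120·OAT − 1800 + 0.24·PA = 1.24·PA + 120·OAT − 1800.
So 1.24·PA = 5180 − 120 × 22 + 1800 = 4340.
PA = 4340 / 1.24 = 3500 ft.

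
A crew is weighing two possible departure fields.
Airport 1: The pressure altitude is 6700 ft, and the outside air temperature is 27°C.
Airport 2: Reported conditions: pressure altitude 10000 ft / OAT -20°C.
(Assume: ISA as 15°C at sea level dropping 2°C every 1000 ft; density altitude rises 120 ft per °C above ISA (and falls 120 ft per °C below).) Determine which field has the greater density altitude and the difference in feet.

Airport 1 by 1548 ft

Airport 1: ISA temp = 1.6°C, deviation +25.4°C, DA = 6700 + 120 × 25.4 = 9748 ft.
Airport 2: ISA temp = -5°C, deviation -15°C, DA = 10000 + 120 × (-15) = 8200 ft.
Airport 1 is higher by 9748 − 8200 = 1548 ft.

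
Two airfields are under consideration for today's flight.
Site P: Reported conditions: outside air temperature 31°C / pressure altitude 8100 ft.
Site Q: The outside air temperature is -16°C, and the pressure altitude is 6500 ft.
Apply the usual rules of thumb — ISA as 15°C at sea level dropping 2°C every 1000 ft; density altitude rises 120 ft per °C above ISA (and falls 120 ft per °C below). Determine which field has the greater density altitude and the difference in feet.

Site P by 7624 ft

Site P: ISA temp = -1.2°C, deviation +32.2°C, DA = 8100 + 120 × 32.2 = 11964 ft.
Site Q: ISA temp = 2°C, deviation -18°C, DA = 6500 + 120 × (-18) = 4340 ft.
Site P is higher by 11964 − 4340 = 7624 ft.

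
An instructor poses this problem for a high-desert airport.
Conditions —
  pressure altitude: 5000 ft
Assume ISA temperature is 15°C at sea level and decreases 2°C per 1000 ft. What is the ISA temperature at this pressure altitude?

ISA temperature = 15 − 2 × (5000/1000) = 15 − 10 = 5°C.

5°C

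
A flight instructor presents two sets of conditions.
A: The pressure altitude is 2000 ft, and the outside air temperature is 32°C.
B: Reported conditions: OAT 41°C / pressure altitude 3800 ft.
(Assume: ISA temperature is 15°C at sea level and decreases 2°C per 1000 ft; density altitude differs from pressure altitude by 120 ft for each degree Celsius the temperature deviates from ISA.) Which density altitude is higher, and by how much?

B by 3312 ft

A: ISA temp = 11°C, deviation +21°C, DA = 2000 + 120 × 21 = 4520 ft.
B: ISA temp = 7.4°C, deviation +33.6°C, DA = 3800 + 120 × 33.6 = 7832 ft.
B is higher by 7832 − 4520 = 3312 ft.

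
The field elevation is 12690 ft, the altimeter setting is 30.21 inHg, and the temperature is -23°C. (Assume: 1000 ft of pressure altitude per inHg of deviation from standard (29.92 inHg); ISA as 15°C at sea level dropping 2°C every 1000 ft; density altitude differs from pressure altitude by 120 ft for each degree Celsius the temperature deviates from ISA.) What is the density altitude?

10816 ft

Pressure altitude = 12690 + (29.92 − 30.21) × 1000 = 12690 + (-290) = 12400 ft.
ISA temperature at 12400 ft = 15 − 2 × (12400/1000) = -9.8°C.
ISA deviation = -23 − (-9.8) = -13.2°C.
Density altitude = 12400 + 120 × (-13.2) = 10816 ft.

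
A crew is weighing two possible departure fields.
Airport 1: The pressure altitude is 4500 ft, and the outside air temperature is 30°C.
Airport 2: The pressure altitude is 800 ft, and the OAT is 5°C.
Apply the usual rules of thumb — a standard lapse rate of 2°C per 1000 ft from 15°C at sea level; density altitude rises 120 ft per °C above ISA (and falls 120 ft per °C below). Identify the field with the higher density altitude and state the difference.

Airport 1: ISA temp = 6°C, deviation +24°C, DA = 4500 + 120 × 24 = 7380 ft.
Airport 2: ISA temp = 13.4°C, deviation -8.4°C, DA = 800 + 120 × (-8.4) = -208 ft.
Airport 1 is higher by 7380 − (-208) = 7588 ft.

Airport 1 by 7588 ft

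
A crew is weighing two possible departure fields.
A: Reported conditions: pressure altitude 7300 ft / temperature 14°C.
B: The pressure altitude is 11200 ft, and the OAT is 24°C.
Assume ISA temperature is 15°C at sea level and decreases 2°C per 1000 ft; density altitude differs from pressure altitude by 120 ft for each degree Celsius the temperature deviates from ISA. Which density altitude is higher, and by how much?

B by 6036 ft

A: ISA temp = 0.4°C, deviation +13.6°C, DA = 7300 + 120 × 13.6 = 8932 ft.
B: ISA temp = -7.4°C, deviation +31.4°C, DA = 11200 + 120 × 31.4 = 14968 ft.
B is higher by 14968 − 8932 = 6036 ft.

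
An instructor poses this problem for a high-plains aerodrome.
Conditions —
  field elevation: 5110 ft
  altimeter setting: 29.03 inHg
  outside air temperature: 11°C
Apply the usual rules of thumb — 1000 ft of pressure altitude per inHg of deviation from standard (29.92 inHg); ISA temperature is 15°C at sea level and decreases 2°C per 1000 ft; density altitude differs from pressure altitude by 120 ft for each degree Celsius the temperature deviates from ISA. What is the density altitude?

6960 ft

Pressure altitude = 5110 + (29.92 − 29.03) × 1000 = 5110 + (+890) = 6000 ft.
ISA temperature at 6000 ft = 15 − 2 × (6000/1000) = 3°C.
ISA deviation = 11 − 3 = +8°C.
Density altitude = 6000 + 120 × (8) = 6960 ft.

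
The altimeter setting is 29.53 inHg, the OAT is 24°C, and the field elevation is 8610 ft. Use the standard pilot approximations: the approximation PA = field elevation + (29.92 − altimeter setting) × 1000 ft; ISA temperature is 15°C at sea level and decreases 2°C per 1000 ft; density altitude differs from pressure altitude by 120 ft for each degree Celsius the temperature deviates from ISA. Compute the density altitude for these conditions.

12240 ft

Pressure altitude = 8610 + (29.92 − 29.53) × 1000 = 8610 + (+390) = 9000 ft.
ISA temperature at 9000 ft = 15 − 2 × (9000/1000) = -3°C.
ISA deviation = 24 − (-3) = +27°C.
Density altitude = 9000 + 120 × (27) = 12240 ft.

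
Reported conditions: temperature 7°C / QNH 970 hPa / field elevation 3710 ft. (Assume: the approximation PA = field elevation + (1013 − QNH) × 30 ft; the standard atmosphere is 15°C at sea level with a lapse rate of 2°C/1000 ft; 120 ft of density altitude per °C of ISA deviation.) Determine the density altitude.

5240 ft

Pressure altitude = 3710 + (1013 − 970) × 30 = 3710 + (+1290) = 5000 ft.
ISA temperature at 5000 ft = 15 − 2 × (5000/1000) = 5°C.
ISA deviation = 7 − 5 = +2°C.
Density altitude = 5000 + 120 × (2) = 5240 ft.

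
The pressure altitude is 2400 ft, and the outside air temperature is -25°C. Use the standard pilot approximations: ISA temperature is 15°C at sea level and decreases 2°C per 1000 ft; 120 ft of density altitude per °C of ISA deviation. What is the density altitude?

-1824 ft

ISA temperature at 2400 ft = 15 − 2 × (2400/1000) = 10.2°C.
ISA deviation = -25 − 10.2 = -35.2°C.
Density altitude = 2400 + 120 × (-35.2) = 2400 + (-4224) = -1824 ft.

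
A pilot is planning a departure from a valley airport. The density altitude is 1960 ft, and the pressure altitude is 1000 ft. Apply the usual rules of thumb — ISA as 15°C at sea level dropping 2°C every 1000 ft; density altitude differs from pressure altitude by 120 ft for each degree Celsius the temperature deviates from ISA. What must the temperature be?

Density altitude − pressure altitude = 1960 − 1000 = +960 ft.
At 120 ft/°C that is an ISA deviation of 960/120 = +8°C.
ISA temperature at 1000 ft = 15 − 2 × (1000/1000) = 13°C.
OAT = ISA + deviation = 13 + (+8) = 21°C.

21°C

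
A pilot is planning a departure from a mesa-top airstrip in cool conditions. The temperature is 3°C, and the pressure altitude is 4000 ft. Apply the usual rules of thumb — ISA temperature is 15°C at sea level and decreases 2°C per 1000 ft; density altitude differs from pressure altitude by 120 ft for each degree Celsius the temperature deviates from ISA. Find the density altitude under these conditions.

ISA temperature at 4000 ft = 15 − 2 × (4000/1000) = 7°C.
ISA deviation = 3 − 7 = -4°C.
Density altitude = 4000 + 120 × (-4) = 4000 + (-480) = 3520 ft.

3520 ft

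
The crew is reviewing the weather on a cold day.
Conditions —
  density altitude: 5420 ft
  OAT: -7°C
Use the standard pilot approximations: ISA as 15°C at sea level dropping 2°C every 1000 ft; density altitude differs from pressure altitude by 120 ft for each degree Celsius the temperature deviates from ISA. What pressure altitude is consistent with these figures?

DA = PA + 120 × (OAT − (15 − 2·PA/1000)) = PA + 120·OAT − 1800 + 0.24·PA = 1.24·PA + 120·OAT − 1800.
So 1.24·PA = 5420 − 120 × (-7) + 1800 = 8060.
PA = 8060 / 1.24 = 6500 ft.

6500 ft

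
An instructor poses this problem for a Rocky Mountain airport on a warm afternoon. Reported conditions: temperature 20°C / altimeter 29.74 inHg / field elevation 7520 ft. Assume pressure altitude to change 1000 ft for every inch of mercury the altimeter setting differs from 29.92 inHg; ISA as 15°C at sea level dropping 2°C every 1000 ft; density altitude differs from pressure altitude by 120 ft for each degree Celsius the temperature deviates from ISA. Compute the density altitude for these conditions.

Pressure altitude = 7520 + (29.92 − 29.74) × 1000 = 7520 + (+180) = 7700 ft.
ISA temperature at 7700 ft = 15 − 2 × (7700/1000) = -0.4°C.
ISA deviation = 20 − (-0.4) = +20.4°C.
Density altitude = 7700 + 120 × (20.4) = 10148 ft.

10148 ft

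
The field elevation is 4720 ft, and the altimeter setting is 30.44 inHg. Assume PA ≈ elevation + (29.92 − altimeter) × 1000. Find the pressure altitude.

Pressure correction = (29.92 − 30.44) × 1000 = -520 ft.
Pressure altitude = 4720 + (-520) = 4200 ft.

4200 ft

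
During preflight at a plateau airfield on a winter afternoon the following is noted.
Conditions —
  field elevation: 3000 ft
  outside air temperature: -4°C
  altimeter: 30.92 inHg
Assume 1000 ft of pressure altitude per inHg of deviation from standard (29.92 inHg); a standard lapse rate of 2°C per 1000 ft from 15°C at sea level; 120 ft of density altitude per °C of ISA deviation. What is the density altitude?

200 ft

Pressure altitude = 3000 + (29.92 − 30.92) × 1000 = 3000 + (-1000) = 2000 ft.
ISA temperature at 2000 ft = 15 − 2 × (2000/1000) = 11°C.
ISA deviation = -4 − 11 = -15°C.
Density altitude = 2000 + 120 × (-15) = 200 ft.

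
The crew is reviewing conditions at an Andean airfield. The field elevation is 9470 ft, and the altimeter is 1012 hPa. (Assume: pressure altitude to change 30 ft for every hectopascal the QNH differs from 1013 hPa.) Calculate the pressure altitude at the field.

Pressure correction = (1013 − 1012) × 30 = +30 ft.
Pressure altitude = 9470 + (+30) = 9500 ft.

9500 ft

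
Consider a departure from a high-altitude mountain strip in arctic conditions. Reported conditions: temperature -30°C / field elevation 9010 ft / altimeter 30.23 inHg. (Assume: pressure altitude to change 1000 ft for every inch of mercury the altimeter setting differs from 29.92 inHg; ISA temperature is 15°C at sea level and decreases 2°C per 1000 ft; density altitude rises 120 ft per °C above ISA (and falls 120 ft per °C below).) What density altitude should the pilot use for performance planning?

5388 ft

Pressure altitude = 9010 + (29.92 − 30.23) × 1000 = 9010 + (-310) = 8700 ft.
ISA temperature at 8700 ft = 15 − 2 × (8700/1000) = -2.4°C.
ISA deviation = -30 − (-2.4) = -27.6°C.
Density altitude = 8700 + 120 × (-27.6) = 5388 ft.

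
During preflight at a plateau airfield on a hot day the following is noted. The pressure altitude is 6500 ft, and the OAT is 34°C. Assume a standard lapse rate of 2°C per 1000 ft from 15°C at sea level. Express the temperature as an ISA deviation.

ISA temperature at 6500 ft = 15 − 2 × (6500/1000) = 2°C.
Deviation = OAT − ISA = 34 − 2 = +32°C.

ISA+32°C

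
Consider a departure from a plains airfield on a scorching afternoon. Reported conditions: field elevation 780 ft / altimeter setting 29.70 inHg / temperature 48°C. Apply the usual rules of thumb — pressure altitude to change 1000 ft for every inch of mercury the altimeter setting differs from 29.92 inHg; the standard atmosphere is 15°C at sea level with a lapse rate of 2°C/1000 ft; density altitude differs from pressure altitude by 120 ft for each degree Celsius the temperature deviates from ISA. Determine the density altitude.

5200 ft

Pressure altitude = 780 + (29.92 − 29.70) × 1000 = 780 + (+220) = 1000 ft.
ISA temperature at 1000 ft = 15 − 2 × (1000/1000) = 13°C.
ISA deviation = 48 − 13 = +35°C.
Density altitude = 1000 + 120 × (35) = 5200 ft.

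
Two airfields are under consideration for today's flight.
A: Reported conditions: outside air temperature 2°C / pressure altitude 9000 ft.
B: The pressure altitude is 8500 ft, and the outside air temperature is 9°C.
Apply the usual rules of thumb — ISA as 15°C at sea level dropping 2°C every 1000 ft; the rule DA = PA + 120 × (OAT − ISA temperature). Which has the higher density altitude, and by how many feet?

B by 220 ft

A: ISA temp = -3°C, deviation +5°C, DA = 9000 + 120 × 5 = 9600 ft.
B: ISA temp = -2°C, deviation +11°C, DA = 8500 + 120 × 11 = 9820 ft.
B is higher by 9820 − 9600 = 220 ft.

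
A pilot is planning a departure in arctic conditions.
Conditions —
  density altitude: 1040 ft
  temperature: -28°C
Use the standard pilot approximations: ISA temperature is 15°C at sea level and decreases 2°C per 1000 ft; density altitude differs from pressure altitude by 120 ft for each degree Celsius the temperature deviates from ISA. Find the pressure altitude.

DA = PA + 120 × (OAT − (15 − 2·PA/1000)) = PA + 120·OAT − 1800 + 0.24·PA = 1.24·PA + 120·OAT − 1800.
So 1.24·PA = 1040 − 120 × (-28) + 1800 = 6200.
PA = 6200 / 1.24 = 5000 ft.

5000 ft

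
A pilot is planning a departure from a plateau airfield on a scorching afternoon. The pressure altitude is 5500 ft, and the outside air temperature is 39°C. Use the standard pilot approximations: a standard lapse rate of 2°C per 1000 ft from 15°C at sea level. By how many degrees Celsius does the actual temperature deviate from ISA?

ISA+35°C

ISA temperature at 5500 ft = 15 − 2 × (5500/1000) = 4°C.
Deviation = OAT − ISA = 39 − 4 = +35°C.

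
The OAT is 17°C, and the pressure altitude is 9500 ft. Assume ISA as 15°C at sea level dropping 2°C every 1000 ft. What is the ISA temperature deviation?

ISA temperature at 9500 ft = 15 − 2 × (9500/1000) = -4°C.
Deviation = OAT − ISA = 17 − (-4) = +21°C.

ISA+21°C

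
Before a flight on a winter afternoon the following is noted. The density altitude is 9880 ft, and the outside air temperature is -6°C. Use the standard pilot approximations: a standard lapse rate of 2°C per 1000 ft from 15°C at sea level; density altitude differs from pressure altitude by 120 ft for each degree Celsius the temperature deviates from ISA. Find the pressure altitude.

DA = PA + 120 × (OAT − (15 − 2·PA/1000)) = PA + 120·OAT − 1800 + 0.24·PA = 1.24·PA + 120·OAT − 1800.
So 1.24·PA = 9880 − 120 × (-6) + 1800 = 12400.
PA = 12400 / 1.24 = 10000 ft.

10000 ft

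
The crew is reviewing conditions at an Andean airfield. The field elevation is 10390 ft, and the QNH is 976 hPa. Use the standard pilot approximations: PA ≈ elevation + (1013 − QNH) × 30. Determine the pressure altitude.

11500 ft

Pressure correction = (1013 − 976) × 30 = +1110 ft.
Pressure altitude = 10390 + (+1110) = 11500 ft.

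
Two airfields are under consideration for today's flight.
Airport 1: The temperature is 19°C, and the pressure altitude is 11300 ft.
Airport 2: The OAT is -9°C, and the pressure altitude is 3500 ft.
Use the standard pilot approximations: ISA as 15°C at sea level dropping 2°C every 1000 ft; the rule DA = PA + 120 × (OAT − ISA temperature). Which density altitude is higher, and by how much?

Airport 1: ISA temp = -7.6°C, deviation +26.6°C, DA = 11300 + 120 × 26.6 = 14492 ft.
Airport 2: ISA temp = 8°C, deviation -17°C, DA = 3500 + 120 × (-17) = 1460 ft.
Airport 1 is higher by 14492 − 1460 = 13032 ft.

Airport 1 by 13032 ft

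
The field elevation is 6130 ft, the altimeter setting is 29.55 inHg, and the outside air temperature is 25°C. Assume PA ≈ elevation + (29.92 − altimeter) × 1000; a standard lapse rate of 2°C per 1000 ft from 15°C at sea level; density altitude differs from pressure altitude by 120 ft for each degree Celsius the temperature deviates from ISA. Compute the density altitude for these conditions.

9260 ft

Pressure altitude = 6130 + (29.92 − 29.55) × 1000 = 6130 + (+370) = 6500 ft.
ISA temperature at 6500 ft = 15 − 2 × (6500/1000) = 2°C.
ISA deviation = 25 − 2 = +23°C.
Density altitude = 6500 + 120 × (23) = 9260 ft.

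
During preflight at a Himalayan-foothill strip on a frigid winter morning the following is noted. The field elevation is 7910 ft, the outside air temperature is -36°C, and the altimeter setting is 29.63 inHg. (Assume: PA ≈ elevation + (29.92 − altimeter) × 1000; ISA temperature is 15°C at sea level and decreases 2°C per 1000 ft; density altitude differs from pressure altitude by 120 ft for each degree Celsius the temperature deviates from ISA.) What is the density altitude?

4048 ft

Pressure altitude = 7910 + (29.92 − 29.63) × 1000 = 7910 + (+290) = 8200 ft.
ISA temperature at 8200 ft = 15 − 2 × (8200/1000) = -1.4°C.
ISA deviation = -36 − (-1.4) = -34.6°C.
Density altitude = 8200 + 120 × (-34.6) = 4048 ft.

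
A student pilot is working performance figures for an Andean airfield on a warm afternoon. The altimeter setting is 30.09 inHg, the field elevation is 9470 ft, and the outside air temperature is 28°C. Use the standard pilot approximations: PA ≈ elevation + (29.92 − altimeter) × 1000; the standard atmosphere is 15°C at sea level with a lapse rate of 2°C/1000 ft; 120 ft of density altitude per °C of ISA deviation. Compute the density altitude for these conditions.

13092 ft

Pressure altitude = 9470 + (29.92 − 30.09) × 1000 = 9470 + (-170) = 9300 ft.
ISA temperature at 9300 ft = 15 − 2 × (9300/1000) = -3.6°C.
ISA deviation = 28 − (-3.6) = +31.6°C.
Density altitude = 9300 + 120 × (31.6) = 13092 ft.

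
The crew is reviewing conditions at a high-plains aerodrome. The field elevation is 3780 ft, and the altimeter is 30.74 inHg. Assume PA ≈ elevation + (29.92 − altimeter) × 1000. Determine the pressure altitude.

2960 ft

Pressure correction = (29.92 − 30.74) × 1000 = -820 ft.
Pressure altitude = 3780 + (-820) = 2960 ft.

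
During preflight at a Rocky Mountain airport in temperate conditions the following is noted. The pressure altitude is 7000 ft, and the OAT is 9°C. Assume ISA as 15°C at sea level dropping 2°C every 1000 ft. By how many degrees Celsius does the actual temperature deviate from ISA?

ISA+8°C

ISA temperature at 7000 ft = 15 − 2 × (7000/1000) = 1°C.
Deviation = OAT − ISA = 9 − 1 = +8°C.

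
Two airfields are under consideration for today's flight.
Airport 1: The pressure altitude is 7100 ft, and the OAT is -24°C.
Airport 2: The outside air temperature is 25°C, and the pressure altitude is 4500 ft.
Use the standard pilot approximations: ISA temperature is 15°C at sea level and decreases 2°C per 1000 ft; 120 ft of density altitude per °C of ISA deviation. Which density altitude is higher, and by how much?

Airport 1: ISA temp = 0.8°C, deviation -24.8°C, DA = 7100 + 120 × (-24.8) = 4124 ft.
Airport 2: ISA temp = 6°C, deviation +19°C, DA = 4500 + 120 × 19 = 6780 ft.
Airport 2 is higher by 6780 − 4124 = 2656 ft.

Airport 2 by 2656 ft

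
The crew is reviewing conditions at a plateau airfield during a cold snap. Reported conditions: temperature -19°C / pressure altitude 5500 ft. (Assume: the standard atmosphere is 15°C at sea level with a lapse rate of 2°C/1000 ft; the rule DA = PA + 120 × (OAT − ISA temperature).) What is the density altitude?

2740 ft

ISA temperature at 5500 ft = 15 − 2 × (5500/1000) = 4°C.
ISA deviation = -19 − 4 = -23°C.
Density altitude = 5500 + 120 × (-23) = 5500 + (-2760) = 2740 ft.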